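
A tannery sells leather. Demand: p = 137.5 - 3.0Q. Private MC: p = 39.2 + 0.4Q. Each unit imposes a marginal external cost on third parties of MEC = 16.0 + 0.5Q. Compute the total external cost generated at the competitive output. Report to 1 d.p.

671.6

Market equilibrium (private): 39.2 + 0.4Q = 137.5 - 3.0Q → Q_m = 28.9118.
Total external cost = ∫₀^{Q_m} (16.0 + 0.5Q) dQ = 16.0×28.9118 + ½×0.5×28.9118² = 671.5618.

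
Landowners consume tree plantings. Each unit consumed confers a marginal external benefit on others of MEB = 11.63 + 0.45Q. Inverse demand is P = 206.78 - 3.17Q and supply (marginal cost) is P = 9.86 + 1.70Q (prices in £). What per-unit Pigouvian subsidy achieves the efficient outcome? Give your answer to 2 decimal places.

Social marginal benefit = demand + MEB = 218.41 - 2.72Q.
Set SMB = MC: 218.41 - 2.72Q = 9.86 + 1.70Q → Q* = 47.1833.
The Pigouvian subsidy equals MEB at Q*: 11.63 + 0.45×47.1833 = 32.8625.

subsidy = £32.86 per unit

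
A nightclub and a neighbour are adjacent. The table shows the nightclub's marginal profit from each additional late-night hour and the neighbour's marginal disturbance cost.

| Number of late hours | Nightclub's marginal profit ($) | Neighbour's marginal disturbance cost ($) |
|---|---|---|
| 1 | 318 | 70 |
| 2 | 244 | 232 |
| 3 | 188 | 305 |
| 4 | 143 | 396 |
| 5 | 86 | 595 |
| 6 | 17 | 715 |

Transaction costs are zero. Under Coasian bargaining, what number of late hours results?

2

Bargaining reaches the level where marginal profit last exceeds marginal disturbance cost.
That holds through level 2 (244 ≥ 232) but not at 3 (188 < 305).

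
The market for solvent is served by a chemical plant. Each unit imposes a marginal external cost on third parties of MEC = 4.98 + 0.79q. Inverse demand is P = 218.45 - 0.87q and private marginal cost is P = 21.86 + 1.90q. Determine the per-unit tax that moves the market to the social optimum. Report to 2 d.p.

tax = 47.50 per unit

Social marginal cost = private MC + MEC = 26.84 + 2.69q.
Set SMC = demand: 26.84 + 2.69q = 218.45 - 0.87q → q* = 53.8230.
The Pigouvian tax equals MEC at q*: 4.98 + 0.79×53.8230 = 47.5002.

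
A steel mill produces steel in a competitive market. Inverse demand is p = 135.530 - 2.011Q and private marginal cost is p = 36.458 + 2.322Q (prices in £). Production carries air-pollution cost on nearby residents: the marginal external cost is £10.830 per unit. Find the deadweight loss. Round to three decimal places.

Market equilibrium (private): 36.458 + 2.322Q = 135.530 - 2.011Q → Q_m = 22.8645.
Social marginal cost = private MC + MEC = 47.288 + 2.322Q.
Set SMC = demand: 47.288 + 2.322Q = 135.530 - 2.011Q → Q* = 20.3651.
Between Q* and Q_m the wedge SMC − demand runs linearly from 0 to MEC(Q_m), so the loss is a triangle.
DWL = ½ × 2.4994 × 10.8300 = 13.5343.

DWL = £13.534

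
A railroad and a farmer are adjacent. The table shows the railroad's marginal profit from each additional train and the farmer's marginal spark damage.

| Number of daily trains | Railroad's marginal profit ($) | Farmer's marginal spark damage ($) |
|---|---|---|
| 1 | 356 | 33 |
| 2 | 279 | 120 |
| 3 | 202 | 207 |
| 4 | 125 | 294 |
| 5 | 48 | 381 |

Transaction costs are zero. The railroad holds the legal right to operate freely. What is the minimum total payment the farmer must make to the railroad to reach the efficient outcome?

Left alone the railroad would choose level 5 (marginal profit stays positive).
Efficient level: k* = 2 (marginal profit ≥ marginal spark damage through 2).
The farmer must at least cover the railroad's forgone profit from cutting 5→2: 202 + 125 + 48 = 375.

$375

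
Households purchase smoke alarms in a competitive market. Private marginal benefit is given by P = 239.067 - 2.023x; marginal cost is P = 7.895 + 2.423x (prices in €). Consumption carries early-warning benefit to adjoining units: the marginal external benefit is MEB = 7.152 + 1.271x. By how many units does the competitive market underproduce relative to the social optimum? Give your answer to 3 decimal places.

23.067 units

Market equilibrium (private): 7.895 + 2.423x = 239.067 - 2.023x → x_m = 51.9955.
Social marginal benefit = demand + MEB = 246.219 - 0.752x.
Set SMB = MC: 246.219 - 0.752x = 7.895 + 2.423x → x* = 75.0627.
Gap = |51.9955 − 75.0627| = 23.0672.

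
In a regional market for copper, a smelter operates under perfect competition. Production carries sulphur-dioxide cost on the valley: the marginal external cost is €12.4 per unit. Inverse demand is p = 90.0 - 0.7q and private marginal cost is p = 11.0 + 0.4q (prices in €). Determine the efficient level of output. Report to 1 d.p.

q* = 60.5

Social marginal cost = private MC + MEC = 23.4 + 0.4q.
Set SMC = demand: 23.4 + 0.4q = 90.0 - 0.7q → q* = 60.5455.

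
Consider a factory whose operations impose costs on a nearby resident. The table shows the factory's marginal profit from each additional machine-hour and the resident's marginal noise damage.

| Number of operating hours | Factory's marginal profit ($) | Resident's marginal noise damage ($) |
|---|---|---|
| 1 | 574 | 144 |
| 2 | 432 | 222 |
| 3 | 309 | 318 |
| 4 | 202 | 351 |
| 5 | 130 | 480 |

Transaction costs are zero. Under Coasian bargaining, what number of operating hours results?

Bargaining reaches the level where marginal profit last exceeds marginal noise damage.
That holds through level 2 (432 ≥ 222) but not at 3 (309 < 318).

2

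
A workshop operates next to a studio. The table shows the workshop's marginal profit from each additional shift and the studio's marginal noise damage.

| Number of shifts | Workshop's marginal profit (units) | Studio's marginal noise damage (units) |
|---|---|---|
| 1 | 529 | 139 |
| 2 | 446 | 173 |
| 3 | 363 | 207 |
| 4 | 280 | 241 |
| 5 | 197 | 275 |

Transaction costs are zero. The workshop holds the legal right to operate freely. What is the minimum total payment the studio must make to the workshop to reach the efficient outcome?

197

Left alone the workshop would choose level 5 (marginal profit stays positive).
Efficient level: k* = 4 (marginal profit ≥ marginal noise damage through 4).
The studio must at least cover the workshop's forgone profit from cutting 5→4: 197 = 197.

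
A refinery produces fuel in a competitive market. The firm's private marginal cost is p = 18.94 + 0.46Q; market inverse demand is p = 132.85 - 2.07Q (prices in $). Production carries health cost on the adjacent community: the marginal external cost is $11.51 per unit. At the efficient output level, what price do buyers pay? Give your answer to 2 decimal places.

Social marginal cost = private MC + MEC = 30.45 + 0.46Q.
Set SMC = demand: 30.45 + 0.46Q = 132.85 - 2.07Q → Q* = 40.4743.
Consumer price on the demand curve at Q*: 132.85 − 2.07×40.4743 = 49.0682.

P = $49.07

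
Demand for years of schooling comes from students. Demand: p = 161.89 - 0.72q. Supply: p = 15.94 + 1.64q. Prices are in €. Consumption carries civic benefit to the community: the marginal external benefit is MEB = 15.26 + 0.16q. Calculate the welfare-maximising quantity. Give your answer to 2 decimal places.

q* = 73.28

Social marginal benefit = demand + MEB = 177.15 - 0.56q.
Set SMB = MC: 177.15 - 0.56q = 15.94 + 1.64q → q* = 73.2773.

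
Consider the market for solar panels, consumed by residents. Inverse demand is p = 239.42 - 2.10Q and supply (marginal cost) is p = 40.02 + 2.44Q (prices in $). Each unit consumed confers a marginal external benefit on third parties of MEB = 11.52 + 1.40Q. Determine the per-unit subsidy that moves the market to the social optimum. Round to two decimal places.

subsidy = $105.56 per unit

Social marginal benefit = demand + MEB = 250.94 - 0.70Q.
Set SMB = MC: 250.94 - 0.70Q = 40.02 + 2.44Q → Q* = 67.1720.
The Pigouvian subsidy equals MEB at Q*: 11.52 + 1.40×67.1720 = 105.5608.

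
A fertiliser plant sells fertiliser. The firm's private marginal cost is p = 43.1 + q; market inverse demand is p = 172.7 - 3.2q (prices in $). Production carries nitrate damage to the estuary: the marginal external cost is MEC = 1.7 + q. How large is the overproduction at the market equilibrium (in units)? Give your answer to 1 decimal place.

Market equilibrium (private): 43.1 + q = 172.7 - 3.2q → q_m = 30.8571.
Social marginal cost = private MC + MEC = 44.8 + 2.0q.
Set SMC = demand: 44.8 + 2.0q = 172.7 - 3.2q → q* = 24.5962.
Gap = |30.8571 − 24.5962| = 6.2609.

6.3 units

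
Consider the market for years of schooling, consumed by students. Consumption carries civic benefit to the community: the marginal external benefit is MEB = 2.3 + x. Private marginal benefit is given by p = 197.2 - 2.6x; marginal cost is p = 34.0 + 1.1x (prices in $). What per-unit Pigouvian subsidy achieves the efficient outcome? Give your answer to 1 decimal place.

subsidy = $63.6 per unit

Social marginal benefit = demand + MEB = 199.5 - 1.6x.
Set SMB = MC: 199.5 - 1.6x = 34.0 + 1.1x → x* = 61.2963.
The Pigouvian subsidy equals MEB at x*: 2.3 + 1.0×61.2963 = 63.5963.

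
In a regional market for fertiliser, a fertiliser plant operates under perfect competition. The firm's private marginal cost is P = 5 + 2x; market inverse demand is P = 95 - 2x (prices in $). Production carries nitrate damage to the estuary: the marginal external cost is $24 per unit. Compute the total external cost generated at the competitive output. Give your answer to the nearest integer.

Market equilibrium (private): 5 + 2x = 95 - 2x → x_m = 22.5000.
Total external cost = MEC × x_m = 24 × 22.5000 = 540.0000.

$540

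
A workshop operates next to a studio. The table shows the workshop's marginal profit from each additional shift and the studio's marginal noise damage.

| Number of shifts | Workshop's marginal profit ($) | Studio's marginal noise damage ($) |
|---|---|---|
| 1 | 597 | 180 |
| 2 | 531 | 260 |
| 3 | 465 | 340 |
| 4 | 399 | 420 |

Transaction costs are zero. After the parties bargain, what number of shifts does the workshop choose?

Bargaining reaches the level where marginal profit last exceeds marginal noise damage.
That holds through level 3 (465 ≥ 340) but not at 4 (399 < 420).

3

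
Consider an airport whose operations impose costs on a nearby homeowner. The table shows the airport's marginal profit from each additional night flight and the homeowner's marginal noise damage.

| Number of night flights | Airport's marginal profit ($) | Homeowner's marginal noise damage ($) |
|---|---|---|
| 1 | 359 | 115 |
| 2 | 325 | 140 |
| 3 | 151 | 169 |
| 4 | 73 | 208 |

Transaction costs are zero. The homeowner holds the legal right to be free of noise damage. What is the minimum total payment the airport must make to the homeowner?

$255

Efficient level: marginal profit ≥ marginal noise damage through level 2, so k* = 2.
With the homeowner holding the right, the airport must at least compensate total damage at k*: 115 + 140 = 255.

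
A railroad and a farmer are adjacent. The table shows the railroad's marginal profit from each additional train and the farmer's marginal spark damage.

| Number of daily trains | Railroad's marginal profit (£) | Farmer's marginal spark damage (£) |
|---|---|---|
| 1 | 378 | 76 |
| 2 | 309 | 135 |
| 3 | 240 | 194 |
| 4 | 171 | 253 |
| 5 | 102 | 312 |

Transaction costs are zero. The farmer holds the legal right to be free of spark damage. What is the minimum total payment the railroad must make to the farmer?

£405

Efficient level: marginal profit ≥ marginal spark damage through level 3, so k* = 3.
With the farmer holding the right, the railroad must at least compensate total damage at k*: 76 + 135 + 194 = 405.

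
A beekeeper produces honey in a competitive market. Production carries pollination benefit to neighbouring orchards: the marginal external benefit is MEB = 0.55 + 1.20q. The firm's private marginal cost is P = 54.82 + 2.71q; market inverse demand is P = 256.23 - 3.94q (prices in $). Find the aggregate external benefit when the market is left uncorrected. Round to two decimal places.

Market equilibrium (private): 54.82 + 2.71q = 256.23 - 3.94q → q_m = 30.2872.
Total external benefit = ∫₀^{q_m} (0.55 + 1.20q) dq = 0.55×30.2872 + ½×1.20×30.2872² = 567.0467.

$567.05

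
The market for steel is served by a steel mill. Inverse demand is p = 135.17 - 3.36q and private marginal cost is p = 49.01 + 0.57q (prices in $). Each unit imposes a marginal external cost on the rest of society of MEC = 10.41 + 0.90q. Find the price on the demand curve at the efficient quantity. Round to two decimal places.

Social marginal cost = private MC + MEC = 59.42 + 1.47q.
Set SMC = demand: 59.42 + 1.47q = 135.17 - 3.36q → q* = 15.6832.
Consumer price on the demand curve at q*: 135.17 − 3.36×15.6832 = 82.4744.

P = $82.47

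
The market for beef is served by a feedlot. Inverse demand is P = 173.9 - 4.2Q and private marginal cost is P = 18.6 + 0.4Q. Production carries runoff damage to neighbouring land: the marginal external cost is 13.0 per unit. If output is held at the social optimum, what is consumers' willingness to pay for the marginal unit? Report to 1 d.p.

P = 44.0

Social marginal cost = private MC + MEC = 31.6 + 0.4Q.
Set SMC = demand: 31.6 + 0.4Q = 173.9 - 4.2Q → Q* = 30.9348.
Consumer price on the demand curve at Q*: 173.9 − 4.2×30.9348 = 43.9738.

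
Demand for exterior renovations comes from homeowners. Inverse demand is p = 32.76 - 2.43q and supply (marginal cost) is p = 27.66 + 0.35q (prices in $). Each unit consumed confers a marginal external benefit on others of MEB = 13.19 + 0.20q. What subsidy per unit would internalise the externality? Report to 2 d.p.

subsidy = $14.61 per unit

Social marginal benefit = demand + MEB = 45.95 - 2.23q.
Set SMB = MC: 45.95 - 2.23q = 27.66 + 0.35q → q* = 7.0891.
The Pigouvian subsidy equals MEB at q*: 13.19 + 0.20×7.0891 = 14.6078.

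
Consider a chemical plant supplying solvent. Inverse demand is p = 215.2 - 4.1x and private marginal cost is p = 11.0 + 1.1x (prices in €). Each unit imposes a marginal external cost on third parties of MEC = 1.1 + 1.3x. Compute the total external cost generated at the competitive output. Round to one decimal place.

Market equilibrium (private): 11.0 + 1.1x = 215.2 - 4.1x → x_m = 39.2692.
Total external cost = ∫₀^{x_m} (1.1 + 1.3x) dx = 1.1×39.2692 + ½×1.3×39.2692² = 1045.5417.

€1045.5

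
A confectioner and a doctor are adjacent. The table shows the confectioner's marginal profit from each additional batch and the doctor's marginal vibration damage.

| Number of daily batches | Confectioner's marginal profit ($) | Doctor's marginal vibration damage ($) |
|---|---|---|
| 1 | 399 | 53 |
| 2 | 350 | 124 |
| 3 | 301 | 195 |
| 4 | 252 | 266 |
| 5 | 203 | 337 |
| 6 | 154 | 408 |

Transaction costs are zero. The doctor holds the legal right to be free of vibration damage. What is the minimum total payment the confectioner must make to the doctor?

$372

Efficient level: marginal profit ≥ marginal vibration damage through level 3, so k* = 3.
With the doctor holding the right, the confectioner must at least compensate total damage at k*: 53 + 124 + 195 = 372.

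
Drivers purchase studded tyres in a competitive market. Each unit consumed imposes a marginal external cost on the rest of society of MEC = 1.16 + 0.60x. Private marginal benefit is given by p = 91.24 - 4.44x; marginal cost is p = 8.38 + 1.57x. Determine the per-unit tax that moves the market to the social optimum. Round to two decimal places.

Social marginal benefit = demand − MEC = 90.08 - 5.04x.
Set SMB = MC: 90.08 - 5.04x = 8.38 + 1.57x → x* = 12.3601.
The Pigouvian tax equals MEC at x*: 1.16 + 0.60×12.3601 = 8.5761.

tax = 8.58 per unit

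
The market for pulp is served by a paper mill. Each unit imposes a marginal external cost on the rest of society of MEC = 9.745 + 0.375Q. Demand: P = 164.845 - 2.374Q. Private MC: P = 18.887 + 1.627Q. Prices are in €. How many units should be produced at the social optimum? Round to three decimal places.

Social marginal cost = private MC + MEC = 28.632 + 2.002Q.
Set SMC = demand: 28.632 + 2.002Q = 164.845 - 2.374Q → Q* = 31.1273.

Q* = 31.127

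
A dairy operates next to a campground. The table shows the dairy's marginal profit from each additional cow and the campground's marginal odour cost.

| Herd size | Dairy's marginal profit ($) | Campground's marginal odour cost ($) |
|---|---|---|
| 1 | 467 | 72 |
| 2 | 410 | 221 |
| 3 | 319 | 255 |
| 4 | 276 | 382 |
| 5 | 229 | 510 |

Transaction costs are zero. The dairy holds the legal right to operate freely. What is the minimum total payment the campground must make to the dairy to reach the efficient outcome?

Left alone the dairy would choose level 5 (marginal profit stays positive).
Efficient level: k* = 3 (marginal profit ≥ marginal odour cost through 3).
The campground must at least cover the dairy's forgone profit from cutting 5→3: 276 + 229 = 505.

$505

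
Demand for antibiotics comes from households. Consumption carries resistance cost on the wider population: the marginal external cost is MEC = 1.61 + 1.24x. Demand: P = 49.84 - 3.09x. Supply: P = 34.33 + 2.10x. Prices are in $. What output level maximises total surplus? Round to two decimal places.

x* = 2.16

Social marginal benefit = demand − MEC = 48.23 - 4.33x.
Set SMB = MC: 48.23 - 4.33x = 34.33 + 2.10x → x* = 2.1617.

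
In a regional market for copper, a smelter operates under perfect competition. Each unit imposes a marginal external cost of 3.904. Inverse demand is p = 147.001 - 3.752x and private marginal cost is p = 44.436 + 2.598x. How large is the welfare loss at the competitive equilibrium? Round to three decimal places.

Market equilibrium (private): 44.436 + 2.598x = 147.001 - 3.752x → x_m = 16.1520.
Social marginal cost = private MC + MEC = 48.340 + 2.598x.
Set SMC = demand: 48.340 + 2.598x = 147.001 - 3.752x → x* = 15.5372.
Height of the DWL triangle at x_m is SMC(x_m) − demand(x_m) = MEC(x_m) = 3.9040.
DWL = ½ × 0.6148 × 3.9040 = 1.2001.

DWL = 1.200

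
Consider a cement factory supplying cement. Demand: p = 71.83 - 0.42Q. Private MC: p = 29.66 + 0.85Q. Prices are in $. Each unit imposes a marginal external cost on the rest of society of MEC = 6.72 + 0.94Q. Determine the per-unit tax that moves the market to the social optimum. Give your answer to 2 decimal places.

Social marginal cost = private MC + MEC = 36.38 + 1.79Q.
Set SMC = demand: 36.38 + 1.79Q = 71.83 - 0.42Q → Q* = 16.0407.
The Pigouvian tax equals MEC at Q*: 6.72 + 0.94×16.0407 = 21.7983.

tax = $21.80 per unit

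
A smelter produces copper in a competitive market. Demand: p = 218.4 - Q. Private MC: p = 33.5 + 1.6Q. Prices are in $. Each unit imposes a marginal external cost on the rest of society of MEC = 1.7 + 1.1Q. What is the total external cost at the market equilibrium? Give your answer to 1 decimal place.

$2902.5

Market equilibrium (private): 33.5 + 1.6Q = 218.4 - Q → Q_m = 71.1154.
Total external cost = ∫₀^{Q_m} (1.7 + 1.1Q) dQ = 1.7×71.1154 + ½×1.1×71.1154² = 2902.4662.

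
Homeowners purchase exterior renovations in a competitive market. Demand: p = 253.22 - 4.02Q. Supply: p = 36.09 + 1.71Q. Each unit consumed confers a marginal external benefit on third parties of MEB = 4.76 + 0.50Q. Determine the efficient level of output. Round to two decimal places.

Social marginal benefit = demand + MEB = 257.98 - 3.52Q.
Set SMB = MC: 257.98 - 3.52Q = 36.09 + 1.71Q → Q* = 42.4264.

Q* = 42.43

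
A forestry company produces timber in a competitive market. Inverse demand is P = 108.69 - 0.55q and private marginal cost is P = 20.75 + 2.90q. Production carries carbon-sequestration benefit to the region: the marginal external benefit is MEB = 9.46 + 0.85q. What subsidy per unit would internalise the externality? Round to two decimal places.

Social marginal cost = private MC − MEB = 11.29 + 2.05q.
Set SMC = demand: 11.29 + 2.05q = 108.69 - 0.55q → q* = 37.4615.
The Pigouvian subsidy equals MEB at q*: 9.46 + 0.85×37.4615 = 41.3023.

subsidy = 41.30 per unit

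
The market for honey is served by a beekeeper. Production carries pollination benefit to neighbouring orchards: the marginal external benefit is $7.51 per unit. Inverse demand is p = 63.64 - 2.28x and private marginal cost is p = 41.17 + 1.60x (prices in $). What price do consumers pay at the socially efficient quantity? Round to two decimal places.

Social marginal cost = private MC − MEB = 33.66 + 1.60x.
Set SMC = demand: 33.66 + 1.60x = 63.64 - 2.28x → x* = 7.7268.
Consumer price on the demand curve at x*: 63.64 − 2.28×7.7268 = 46.0229.

P = $46.02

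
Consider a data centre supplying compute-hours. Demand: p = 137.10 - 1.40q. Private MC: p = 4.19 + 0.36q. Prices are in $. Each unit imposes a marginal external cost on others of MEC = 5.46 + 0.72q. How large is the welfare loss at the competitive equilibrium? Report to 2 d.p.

Market equilibrium (private): 4.19 + 0.36q = 137.10 - 1.40q → q_m = 75.5170.
Social marginal cost = private MC + MEC = 9.65 + 1.08q.
Set SMC = demand: 9.65 + 1.08q = 137.10 - 1.40q → q* = 51.3911.
The loss is the area between SMC and demand from q* to q_m; with linear curves that's a triangle of height MEC(q_m).
DWL = ½ × 24.1259 × 59.8323 = 721.7540.

DWL = $721.75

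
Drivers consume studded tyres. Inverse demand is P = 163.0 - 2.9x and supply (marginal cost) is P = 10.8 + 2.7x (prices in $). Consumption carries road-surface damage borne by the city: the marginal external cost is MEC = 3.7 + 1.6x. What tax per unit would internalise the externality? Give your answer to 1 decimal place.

Social marginal benefit = demand − MEC = 159.3 - 4.5x.
Set SMB = MC: 159.3 - 4.5x = 10.8 + 2.7x → x* = 20.6250.
The Pigouvian tax equals MEC at x*: 3.7 + 1.6×20.6250 = 36.7000.

tax = $36.7 per unit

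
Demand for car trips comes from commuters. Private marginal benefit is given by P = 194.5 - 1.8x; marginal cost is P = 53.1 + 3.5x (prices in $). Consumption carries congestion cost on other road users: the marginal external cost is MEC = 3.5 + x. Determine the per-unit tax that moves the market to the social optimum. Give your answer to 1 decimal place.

tax = $25.4 per unit

Social marginal benefit = demand − MEC = 191.0 - 2.8x.
Set SMB = MC: 191.0 - 2.8x = 53.1 + 3.5x → x* = 21.8889.
The Pigouvian tax equals MEC at x*: 3.5 + 1.0×21.8889 = 25.3889.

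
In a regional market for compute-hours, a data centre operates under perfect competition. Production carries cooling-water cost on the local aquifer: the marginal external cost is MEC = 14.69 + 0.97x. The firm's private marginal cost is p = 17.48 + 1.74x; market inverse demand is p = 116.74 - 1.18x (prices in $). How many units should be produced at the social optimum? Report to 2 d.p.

Social marginal cost = private MC + MEC = 32.17 + 2.71x.
Set SMC = demand: 32.17 + 2.71x = 116.74 - 1.18x → x* = 21.7404.

x* = 21.74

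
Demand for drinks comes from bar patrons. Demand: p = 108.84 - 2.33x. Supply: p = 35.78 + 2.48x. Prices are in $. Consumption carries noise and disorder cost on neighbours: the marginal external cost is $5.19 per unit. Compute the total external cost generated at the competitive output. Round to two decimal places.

$78.83

Market equilibrium (private): 35.78 + 2.48x = 108.84 - 2.33x → x_m = 15.1892.
Total external cost = MEC × x_m = 5.19 × 15.1892 = 78.8319.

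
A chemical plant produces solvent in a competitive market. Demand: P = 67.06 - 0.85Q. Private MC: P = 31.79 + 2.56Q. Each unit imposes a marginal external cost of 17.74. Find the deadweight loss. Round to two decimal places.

DWL = 46.14

Market equilibrium (private): 31.79 + 2.56Q = 67.06 - 0.85Q → Q_m = 10.3431.
Social marginal cost = private MC + MEC = 49.53 + 2.56Q.
Set SMC = demand: 49.53 + 2.56Q = 67.06 - 0.85Q → Q* = 5.1408.
Height of the DWL triangle at Q_m is SMC(Q_m) − demand(Q_m) = MEC(Q_m) = 17.7400.
DWL = ½ × 5.2023 × 17.7400 = 46.1444.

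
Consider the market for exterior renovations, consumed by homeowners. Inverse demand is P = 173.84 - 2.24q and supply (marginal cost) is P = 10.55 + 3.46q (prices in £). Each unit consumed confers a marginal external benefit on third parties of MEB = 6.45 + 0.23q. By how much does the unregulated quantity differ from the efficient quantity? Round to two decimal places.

Market equilibrium (private): 10.55 + 3.46q = 173.84 - 2.24q → q_m = 28.6474.
Social marginal benefit = demand + MEB = 180.29 - 2.01q.
Set SMB = MC: 180.29 - 2.01q = 10.55 + 3.46q → q* = 31.0311.
Gap = |28.6474 − 31.0311| = 2.3837.

2.38 units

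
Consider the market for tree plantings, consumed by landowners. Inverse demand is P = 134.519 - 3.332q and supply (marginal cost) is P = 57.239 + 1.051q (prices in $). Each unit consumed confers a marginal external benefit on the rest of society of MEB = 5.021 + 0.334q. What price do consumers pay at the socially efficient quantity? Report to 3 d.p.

Social marginal benefit = demand + MEB = 139.540 - 2.998q.
Set SMB = MC: 139.540 - 2.998q = 57.239 + 1.051q → q* = 20.3263.
Consumer price on the demand curve at q*: 134.519 − 3.332×20.3263 = 66.7918.

P = $66.792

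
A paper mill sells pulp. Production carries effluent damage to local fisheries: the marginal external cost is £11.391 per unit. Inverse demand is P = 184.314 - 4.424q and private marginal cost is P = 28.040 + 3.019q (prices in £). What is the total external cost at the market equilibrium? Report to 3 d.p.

£239.167

Market equilibrium (private): 28.040 + 3.019q = 184.314 - 4.424q → q_m = 20.9961.
Total external cost = MEC × q_m = 11.391 × 20.9961 = 239.1666.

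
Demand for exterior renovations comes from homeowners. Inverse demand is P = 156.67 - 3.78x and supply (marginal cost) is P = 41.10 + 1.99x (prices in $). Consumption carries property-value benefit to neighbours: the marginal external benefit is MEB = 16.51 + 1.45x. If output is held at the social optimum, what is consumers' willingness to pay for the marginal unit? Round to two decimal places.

Social marginal benefit = demand + MEB = 173.18 - 2.33x.
Set SMB = MC: 173.18 - 2.33x = 41.10 + 1.99x → x* = 30.5741.
Consumer price on the demand curve at x*: 156.67 − 3.78×30.5741 = 41.0999.

P = $41.10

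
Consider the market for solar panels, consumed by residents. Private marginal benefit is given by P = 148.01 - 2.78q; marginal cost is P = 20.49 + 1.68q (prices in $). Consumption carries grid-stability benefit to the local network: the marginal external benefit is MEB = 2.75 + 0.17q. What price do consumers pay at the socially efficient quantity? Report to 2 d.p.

Social marginal benefit = demand + MEB = 150.76 - 2.61q.
Set SMB = MC: 150.76 - 2.61q = 20.49 + 1.68q → q* = 30.3660.
Consumer price on the demand curve at q*: 148.01 − 2.78×30.3660 = 63.5925.

P = $63.59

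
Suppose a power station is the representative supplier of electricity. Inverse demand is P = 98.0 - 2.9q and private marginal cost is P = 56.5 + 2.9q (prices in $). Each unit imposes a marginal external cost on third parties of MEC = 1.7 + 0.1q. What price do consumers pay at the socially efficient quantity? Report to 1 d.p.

P = $78.4

Social marginal cost = private MC + MEC = 58.2 + 3.0q.
Set SMC = demand: 58.2 + 3.0q = 98.0 - 2.9q → q* = 6.7458.
Consumer price on the demand curve at q*: 98.0 − 2.9×6.7458 = 78.4372.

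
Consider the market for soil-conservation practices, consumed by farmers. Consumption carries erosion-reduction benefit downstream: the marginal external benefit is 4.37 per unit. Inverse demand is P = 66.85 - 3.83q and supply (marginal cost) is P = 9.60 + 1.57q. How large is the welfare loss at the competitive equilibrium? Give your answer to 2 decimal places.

DWL = 1.77

Market equilibrium (private): 9.60 + 1.57q = 66.85 - 3.83q → q_m = 10.6019.
Social marginal benefit = demand + MEB = 71.22 - 3.83q.
Set SMB = MC: 71.22 - 3.83q = 9.60 + 1.57q → q* = 11.4111.
The loss is the area between SMB and MC from q* to q_m; with linear curves that's a triangle of height MEB(q_m).
DWL = ½ × 0.8092 × 4.3700 = 1.7681.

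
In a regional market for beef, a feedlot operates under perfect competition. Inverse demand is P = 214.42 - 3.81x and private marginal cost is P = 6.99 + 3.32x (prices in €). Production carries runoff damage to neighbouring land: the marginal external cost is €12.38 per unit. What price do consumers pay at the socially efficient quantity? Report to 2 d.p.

Social marginal cost = private MC + MEC = 19.37 + 3.32x.
Set SMC = demand: 19.37 + 3.32x = 214.42 - 3.81x → x* = 27.3562.
Consumer price on the demand curve at x*: 214.42 − 3.81×27.3562 = 110.1929.

P = €110.19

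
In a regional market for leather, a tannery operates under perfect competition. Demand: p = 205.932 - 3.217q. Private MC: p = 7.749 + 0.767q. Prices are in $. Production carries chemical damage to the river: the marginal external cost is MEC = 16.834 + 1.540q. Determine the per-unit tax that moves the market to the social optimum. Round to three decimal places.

tax = $67.391 per unit

Social marginal cost = private MC + MEC = 24.583 + 2.307q.
Set SMC = demand: 24.583 + 2.307q = 205.932 - 3.217q → q* = 32.8293.
The Pigouvian tax equals MEC at q*: 16.834 + 1.540×32.8293 = 67.3911.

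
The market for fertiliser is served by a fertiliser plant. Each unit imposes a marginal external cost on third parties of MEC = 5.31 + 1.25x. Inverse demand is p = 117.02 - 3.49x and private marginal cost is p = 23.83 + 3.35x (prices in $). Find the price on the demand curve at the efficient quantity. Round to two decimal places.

Social marginal cost = private MC + MEC = 29.14 + 4.60x.
Set SMC = demand: 29.14 + 4.60x = 117.02 - 3.49x → x* = 10.8628.
Consumer price on the demand curve at x*: 117.02 − 3.49×10.8628 = 79.1088.

P = $79.11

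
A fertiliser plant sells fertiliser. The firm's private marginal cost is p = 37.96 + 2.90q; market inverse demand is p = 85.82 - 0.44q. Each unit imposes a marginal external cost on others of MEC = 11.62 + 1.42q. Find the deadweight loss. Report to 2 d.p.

Market equilibrium (private): 37.96 + 2.90q = 85.82 - 0.44q → q_m = 14.3293.
Social marginal cost = private MC + MEC = 49.58 + 4.32q.
Set SMC = demand: 49.58 + 4.32q = 85.82 - 0.44q → q* = 7.6134.
Between q* and q_m the wedge SMC − demand runs linearly from 0 to MEC(q_m), so the loss is a triangle.
DWL = ½ × 6.7159 × 31.9677 = 107.3459.

DWL = 107.35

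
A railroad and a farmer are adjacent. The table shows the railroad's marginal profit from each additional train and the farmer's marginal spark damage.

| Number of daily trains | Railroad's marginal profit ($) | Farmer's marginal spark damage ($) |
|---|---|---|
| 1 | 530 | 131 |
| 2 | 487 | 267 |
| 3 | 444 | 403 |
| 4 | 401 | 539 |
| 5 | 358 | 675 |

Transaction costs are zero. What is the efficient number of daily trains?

Bargaining reaches the level where marginal profit last exceeds marginal spark damage.
That holds through level 3 (444 ≥ 403) but not at 4 (401 < 539).

3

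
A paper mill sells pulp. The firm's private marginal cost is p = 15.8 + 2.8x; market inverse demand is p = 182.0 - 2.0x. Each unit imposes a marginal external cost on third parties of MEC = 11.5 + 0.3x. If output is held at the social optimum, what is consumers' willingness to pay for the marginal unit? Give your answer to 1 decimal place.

Social marginal cost = private MC + MEC = 27.3 + 3.1x.
Set SMC = demand: 27.3 + 3.1x = 182.0 - 2.0x → x* = 30.3333.
Consumer price on the demand curve at x*: 182.0 − 2.0×30.3333 = 121.3334.

P = 121.3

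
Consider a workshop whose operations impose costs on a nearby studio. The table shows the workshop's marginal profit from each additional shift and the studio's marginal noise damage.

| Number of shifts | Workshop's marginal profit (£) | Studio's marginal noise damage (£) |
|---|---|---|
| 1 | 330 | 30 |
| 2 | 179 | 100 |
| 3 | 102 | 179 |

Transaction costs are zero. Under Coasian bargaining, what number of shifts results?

2

Bargaining reaches the level where marginal profit last exceeds marginal noise damage.
That holds through level 2 (179 ≥ 100) but not at 3 (102 < 179).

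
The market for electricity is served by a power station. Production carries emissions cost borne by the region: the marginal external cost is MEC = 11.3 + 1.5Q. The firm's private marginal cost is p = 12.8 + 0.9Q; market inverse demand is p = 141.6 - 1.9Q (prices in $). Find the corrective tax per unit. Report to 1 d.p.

tax = $52.3 per unit

Social marginal cost = private MC + MEC = 24.1 + 2.4Q.
Set SMC = demand: 24.1 + 2.4Q = 141.6 - 1.9Q → Q* = 27.3256.
The Pigouvian tax equals MEC at Q*: 11.3 + 1.5×27.3256 = 52.2884.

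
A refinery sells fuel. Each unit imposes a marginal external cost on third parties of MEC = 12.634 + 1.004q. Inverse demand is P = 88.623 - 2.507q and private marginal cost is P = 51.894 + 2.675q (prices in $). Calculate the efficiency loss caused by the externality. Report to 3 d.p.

Market equilibrium (private): 51.894 + 2.675q = 88.623 - 2.507q → q_m = 7.0878.
Social marginal cost = private MC + MEC = 64.528 + 3.679q.
Set SMC = demand: 64.528 + 3.679q = 88.623 - 2.507q → q* = 3.8951.
The loss is the area between SMC and demand from q* to q_m; with linear curves that's a triangle of height MEC(q_m).
DWL = ½ × 3.1927 × 19.7502 = 31.5282.

DWL = $31.528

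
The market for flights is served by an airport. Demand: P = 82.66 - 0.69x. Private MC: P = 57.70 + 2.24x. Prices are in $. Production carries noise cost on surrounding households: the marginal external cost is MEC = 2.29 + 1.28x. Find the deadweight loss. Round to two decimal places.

Market equilibrium (private): 57.70 + 2.24x = 82.66 - 0.69x → x_m = 8.5188.
Social marginal cost = private MC + MEC = 59.99 + 3.52x.
Set SMC = demand: 59.99 + 3.52x = 82.66 - 0.69x → x* = 5.3848.
Height of the DWL triangle at x_m is SMC(x_m) − demand(x_m) = MEC(x_m) = 13.1940.
DWL = ½ × 3.1340 × 13.1940 = 20.6750.

DWL = $20.67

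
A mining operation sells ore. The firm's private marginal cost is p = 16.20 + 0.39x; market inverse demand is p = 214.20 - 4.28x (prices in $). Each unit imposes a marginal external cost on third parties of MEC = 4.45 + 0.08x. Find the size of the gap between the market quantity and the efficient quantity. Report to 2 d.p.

Market equilibrium (private): 16.20 + 0.39x = 214.20 - 4.28x → x_m = 42.3983.
Social marginal cost = private MC + MEC = 20.65 + 0.47x.
Set SMC = demand: 20.65 + 0.47x = 214.20 - 4.28x → x* = 40.7474.
Gap = |42.3983 − 40.7474| = 1.6509.

1.65 units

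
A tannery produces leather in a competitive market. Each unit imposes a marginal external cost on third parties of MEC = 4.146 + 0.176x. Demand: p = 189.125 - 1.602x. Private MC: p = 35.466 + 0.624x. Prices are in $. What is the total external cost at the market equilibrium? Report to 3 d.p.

Market equilibrium (private): 35.466 + 0.624x = 189.125 - 1.602x → x_m = 69.0292.
Total external cost = ∫₀^{x_m} (4.146 + 0.176x) dx = 4.146×69.0292 + ½×0.176×69.0292² = 705.5177.

$705.518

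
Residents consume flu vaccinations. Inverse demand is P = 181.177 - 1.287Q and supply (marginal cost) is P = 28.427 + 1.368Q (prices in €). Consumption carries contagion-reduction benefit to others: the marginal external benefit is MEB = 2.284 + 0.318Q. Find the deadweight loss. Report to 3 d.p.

Market equilibrium (private): 28.427 + 1.368Q = 181.177 - 1.287Q → Q_m = 57.5330.
Social marginal benefit = demand + MEB = 183.461 - 0.969Q.
Set SMB = MC: 183.461 - 0.969Q = 28.427 + 1.368Q → Q* = 66.3389.
The welfare-loss triangle has base |Q_m − Q*| and height MEB(Q_m) (the vertical gap between SMB and MC is zero at Q* and MEB at Q_m).
DWL = ½ × 8.8059 × 20.5795 = 90.6105.

DWL = €90.611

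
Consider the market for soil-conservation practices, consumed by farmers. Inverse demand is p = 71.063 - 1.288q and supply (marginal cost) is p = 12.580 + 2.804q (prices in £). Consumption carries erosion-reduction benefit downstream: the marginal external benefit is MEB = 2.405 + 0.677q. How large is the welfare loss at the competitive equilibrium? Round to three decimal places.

DWL = £21.368

Market equilibrium (private): 12.580 + 2.804q = 71.063 - 1.288q → q_m = 14.2920.
Social marginal benefit = demand + MEB = 73.468 - 0.611q.
Set SMB = MC: 73.468 - 0.611q = 12.580 + 2.804q → q* = 17.8296.
Height of the DWL triangle at q_m is SMB(q_m) − MC(q_m) = MEB(q_m) = 12.0807.
DWL = ½ × 3.5376 × 12.0807 = 21.3683.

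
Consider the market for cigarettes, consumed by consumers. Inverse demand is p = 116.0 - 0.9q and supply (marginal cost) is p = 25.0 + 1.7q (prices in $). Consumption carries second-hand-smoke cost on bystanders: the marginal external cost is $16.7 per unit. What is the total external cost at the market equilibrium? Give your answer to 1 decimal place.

$584.5

Market equilibrium (private): 25.0 + 1.7q = 116.0 - 0.9q → q_m = 35.0000.
Total external cost = MEC × q_m = 16.7 × 35.0000 = 584.5000.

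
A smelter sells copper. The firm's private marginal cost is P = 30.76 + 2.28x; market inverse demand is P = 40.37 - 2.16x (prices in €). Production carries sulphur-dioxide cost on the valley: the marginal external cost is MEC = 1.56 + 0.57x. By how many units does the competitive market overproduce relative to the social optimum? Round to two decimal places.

Market equilibrium (private): 30.76 + 2.28x = 40.37 - 2.16x → x_m = 2.1644.
Social marginal cost = private MC + MEC = 32.32 + 2.85x.
Set SMC = demand: 32.32 + 2.85x = 40.37 - 2.16x → x* = 1.6068.
Gap = |2.1644 − 1.6068| = 0.5576.

0.56 units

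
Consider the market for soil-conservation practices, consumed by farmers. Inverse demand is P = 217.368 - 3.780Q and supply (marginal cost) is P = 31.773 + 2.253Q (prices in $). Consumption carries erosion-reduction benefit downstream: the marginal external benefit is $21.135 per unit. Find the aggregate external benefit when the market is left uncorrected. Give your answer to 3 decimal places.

$650.182

Market equilibrium (private): 31.773 + 2.253Q = 217.368 - 3.780Q → Q_m = 30.7633.
Total external benefit = MEB × Q_m = 21.135 × 30.7633 = 650.1823.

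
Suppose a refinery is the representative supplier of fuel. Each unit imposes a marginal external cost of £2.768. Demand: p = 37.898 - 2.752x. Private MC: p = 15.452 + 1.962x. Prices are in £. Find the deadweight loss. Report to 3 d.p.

Market equilibrium (private): 15.452 + 1.962x = 37.898 - 2.752x → x_m = 4.7616.
Social marginal cost = private MC + MEC = 18.220 + 1.962x.
Set SMC = demand: 18.220 + 1.962x = 37.898 - 2.752x → x* = 4.1744.
Height of the DWL triangle at x_m is SMC(x_m) − demand(x_m) = MEC(x_m) = 2.7680.
DWL = ½ × 0.5872 × 2.7680 = 0.8127.

DWL = £0.813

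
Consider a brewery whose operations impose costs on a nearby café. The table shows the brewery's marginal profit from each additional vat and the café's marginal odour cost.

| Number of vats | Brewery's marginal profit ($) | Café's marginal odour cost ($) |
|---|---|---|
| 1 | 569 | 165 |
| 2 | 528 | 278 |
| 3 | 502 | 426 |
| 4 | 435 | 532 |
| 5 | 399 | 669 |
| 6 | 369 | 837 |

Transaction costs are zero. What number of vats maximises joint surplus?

Bargaining reaches the level where marginal profit last exceeds marginal odour cost.
That holds through level 3 (502 ≥ 426) but not at 4 (435 < 532).

3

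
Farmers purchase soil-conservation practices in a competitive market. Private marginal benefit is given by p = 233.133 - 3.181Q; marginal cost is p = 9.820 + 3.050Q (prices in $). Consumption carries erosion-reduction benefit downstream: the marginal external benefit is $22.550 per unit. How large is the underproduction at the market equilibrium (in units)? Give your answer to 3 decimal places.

Market equilibrium (private): 9.820 + 3.050Q = 233.133 - 3.181Q → Q_m = 35.8390.
Social marginal benefit = demand + MEB = 255.683 - 3.181Q.
Set SMB = MC: 255.683 - 3.181Q = 9.820 + 3.050Q → Q* = 39.4580.
Gap = |35.8390 − 39.4580| = 3.6190.

3.619 units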